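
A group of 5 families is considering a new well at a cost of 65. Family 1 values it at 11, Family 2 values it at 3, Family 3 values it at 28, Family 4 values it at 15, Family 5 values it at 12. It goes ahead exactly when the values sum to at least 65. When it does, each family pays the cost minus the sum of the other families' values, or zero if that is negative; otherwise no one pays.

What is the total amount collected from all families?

Total value 69 ≥ cost 65, so it is built.
Family 1: others sum to 58; max(0, 65 - 58) = 7.
Family 2: others sum to 66; max(0, 65 - 66) = 0.
Family 3: others sum to 41; max(0, 65 - 41) = 24.
Family 4: others sum to 54; max(0, 65 - 54) = 11.
Family 5: others sum to 57; max(0, 65 - 57) = 8.
Total collected = 7 + 0 + 24 + 11 + 8 = 50.

50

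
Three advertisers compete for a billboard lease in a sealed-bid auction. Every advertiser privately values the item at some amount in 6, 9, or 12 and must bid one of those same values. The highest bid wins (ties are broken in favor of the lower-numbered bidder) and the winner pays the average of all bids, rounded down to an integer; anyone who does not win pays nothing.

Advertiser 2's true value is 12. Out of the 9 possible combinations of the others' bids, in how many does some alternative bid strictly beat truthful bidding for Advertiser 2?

2

Others bid (6, 6): truth gives 4; bid 9 gives 5 > 4. Violating.
Others bid (6, 9): truth gives 3; bid 9 gives 4 > 3. Violating.
Others bid (6, 12): truth gives 2; no alternative beats it.
Others bid (9, 6): truth gives 3; no alternative beats it.
(Checking all 9 profiles: 2 have a profitable deviation, 7 do not.)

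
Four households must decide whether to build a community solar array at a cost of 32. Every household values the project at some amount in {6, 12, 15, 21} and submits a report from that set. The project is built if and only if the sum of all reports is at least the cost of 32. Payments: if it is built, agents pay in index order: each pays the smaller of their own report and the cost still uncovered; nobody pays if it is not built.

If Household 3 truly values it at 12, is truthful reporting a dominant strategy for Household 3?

Consider the case where Household 1 reports 6, Household 2 reports 6 and Household 4 reports 15.
Truthful report 12: project built, pays 12, utility 12 - 12 = 0.
Report 6 instead: project built, pays 6, utility 12 - 6 = 6.
Since 6 > 0, reporting 6 is strictly better here, so truthful reporting is not dominant.

No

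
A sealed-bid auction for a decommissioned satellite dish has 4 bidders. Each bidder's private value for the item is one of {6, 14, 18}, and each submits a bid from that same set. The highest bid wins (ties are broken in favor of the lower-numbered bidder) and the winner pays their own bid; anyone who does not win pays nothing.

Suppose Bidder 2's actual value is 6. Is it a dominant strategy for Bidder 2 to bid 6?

Yes

Check each profile of the others' bids and compare truth against every alternative bid.
Others bid (6, 6, 6): truth gives 0, best alternative gives -8.
Others bid (6, 6, 14): truth gives 0, best alternative gives -8.
Others bid (6, 14, 6): truth gives 0, best alternative gives -8.
Others bid (6, 14, 14): truth gives 0, best alternative gives -8.
Others bid (6, 6, 18): truth gives 0, best alternative gives 0.
Others bid (6, 14, 18): truth gives 0, best alternative gives 0.
(Remaining 21 profiles checked similarly; truth is weakly best in each.)
In every case the truthful bid is at least as good as any alternative, so it is a dominant strategy.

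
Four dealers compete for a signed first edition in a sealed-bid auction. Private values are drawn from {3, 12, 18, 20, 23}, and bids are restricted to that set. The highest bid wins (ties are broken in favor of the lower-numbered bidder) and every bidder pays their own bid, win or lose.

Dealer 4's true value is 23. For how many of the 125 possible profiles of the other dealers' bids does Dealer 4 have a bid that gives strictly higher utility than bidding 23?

Others bid (3, 3, 3): truth gives 0; bid 12 gives 11 > 0. Violating.
Others bid (3, 3, 12): truth gives 0; bid 18 gives 5 > 0. Violating.
Others bid (3, 3, 18): truth gives 0; bid 20 gives 3 > 0. Violating.
Others bid (3, 3, 23): truth gives -23; bid 3 gives -3 > -23. Violating.
Others bid (3, 3, 20): truth gives 0; no alternative beats it.
Others bid (3, 12, 20): truth gives 0; no alternative beats it.
(Checking all 125 profiles: 88 have a profitable deviation, 37 do not.)

88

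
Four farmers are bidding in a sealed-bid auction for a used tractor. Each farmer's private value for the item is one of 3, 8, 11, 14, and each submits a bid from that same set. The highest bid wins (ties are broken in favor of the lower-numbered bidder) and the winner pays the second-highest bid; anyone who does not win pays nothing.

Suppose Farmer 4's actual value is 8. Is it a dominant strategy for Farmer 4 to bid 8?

Yes

Check each profile of the others' bids and compare truth against every alternative bid.
Others bid (3, 3, 3): truth gives 5, best alternative gives 5.
Others bid (3, 3, 8): truth gives 0, best alternative gives 0.
Others bid (3, 3, 11): truth gives 0, best alternative gives 0.
Others bid (3, 3, 14): truth gives 0, best alternative gives 0.
Others bid (3, 8, 3): truth gives 0, best alternative gives 0.
Others bid (3, 8, 8): truth gives 0, best alternative gives 0.
(Remaining 58 profiles checked similarly; truth is weakly best in each.)
In every case the truthful bid is at least as good as any alternative, so it is a dominant strategy.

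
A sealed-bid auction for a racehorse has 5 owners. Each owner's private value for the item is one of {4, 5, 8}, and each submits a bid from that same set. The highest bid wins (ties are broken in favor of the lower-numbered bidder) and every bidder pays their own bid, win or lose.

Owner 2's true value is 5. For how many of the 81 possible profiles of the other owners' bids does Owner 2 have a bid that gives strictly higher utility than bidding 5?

73

Others bid (4, 4, 4, 8): truth gives -5; bid 8 gives -3 > -5. Violating.
Others bid (4, 4, 5, 8): truth gives -5; bid 8 gives -3 > -5. Violating.
Others bid (4, 4, 8, 4): truth gives -5; bid 8 gives -3 > -5. Violating.
Others bid (4, 4, 8, 5): truth gives -5; bid 8 gives -3 > -5. Violating.
Others bid (4, 4, 4, 4): truth gives 0; no alternative beats it.
Others bid (4, 4, 4, 5): truth gives 0; no alternative beats it.
(Checking all 81 profiles: 73 have a profitable deviation, 8 do not.)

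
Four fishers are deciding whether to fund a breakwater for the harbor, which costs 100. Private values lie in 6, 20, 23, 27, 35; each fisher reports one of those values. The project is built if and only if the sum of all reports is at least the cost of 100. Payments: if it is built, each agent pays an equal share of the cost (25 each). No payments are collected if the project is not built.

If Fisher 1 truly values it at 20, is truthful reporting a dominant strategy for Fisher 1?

Consider the case where Fisher 2 reports 20, Fisher 3 reports 27 and Fisher 4 reports 35.
Truthful report 20: project built, pays 25, utility 20 - 25 = -5.
Report 6 instead: project not built, utility 0.
Since 0 > -5, reporting 6 is strictly better here, so truthful reporting is not dominant.

No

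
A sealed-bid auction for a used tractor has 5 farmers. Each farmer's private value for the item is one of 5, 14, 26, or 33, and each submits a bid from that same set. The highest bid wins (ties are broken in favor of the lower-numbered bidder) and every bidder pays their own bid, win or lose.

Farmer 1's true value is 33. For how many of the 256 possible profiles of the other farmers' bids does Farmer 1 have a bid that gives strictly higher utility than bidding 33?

81

Others bid (5, 5, 5, 5): truth gives 0; bid 5 gives 28 > 0. Violating.
Others bid (5, 5, 5, 14): truth gives 0; bid 14 gives 19 > 0. Violating.
Others bid (5, 5, 5, 26): truth gives 0; bid 26 gives 7 > 0. Violating.
Others bid (5, 5, 14, 5): truth gives 0; bid 14 gives 19 > 0. Violating.
Others bid (5, 5, 5, 33): truth gives 0; no alternative beats it.
Others bid (5, 5, 14, 33): truth gives 0; no alternative beats it.
(Checking all 256 profiles: 81 have a profitable deviation, 175 do not.)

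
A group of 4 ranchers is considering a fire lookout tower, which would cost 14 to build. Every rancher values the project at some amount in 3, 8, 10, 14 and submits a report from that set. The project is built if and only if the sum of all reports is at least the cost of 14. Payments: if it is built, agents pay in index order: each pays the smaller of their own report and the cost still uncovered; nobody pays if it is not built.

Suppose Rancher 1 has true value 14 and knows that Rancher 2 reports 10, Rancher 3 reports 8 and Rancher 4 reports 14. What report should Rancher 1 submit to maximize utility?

3

Report 3: project built, pays 3, utility 14 - 3 = 11.
Report 8: project built, pays 8, utility 14 - 8 = 6.
Report 10: project built, pays 10, utility 14 - 10 = 4.
Report 14: project built, pays 14, utility 14 - 14 = 0.
The best choice is 3 with utility 11.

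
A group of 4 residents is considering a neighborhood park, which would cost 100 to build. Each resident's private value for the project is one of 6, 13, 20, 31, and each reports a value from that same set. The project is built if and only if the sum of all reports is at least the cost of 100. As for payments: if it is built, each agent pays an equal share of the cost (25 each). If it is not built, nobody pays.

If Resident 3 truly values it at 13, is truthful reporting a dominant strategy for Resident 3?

No

Consider the case where Resident 1 reports 31, Resident 2 reports 31 and Resident 4 reports 31.
Truthful report 13: project built, pays 25, utility 13 - 25 = -12.
Report 6 instead: project not built, utility 0.
Since 0 > -12, reporting 6 is strictly better here, so truthful reporting is not dominant.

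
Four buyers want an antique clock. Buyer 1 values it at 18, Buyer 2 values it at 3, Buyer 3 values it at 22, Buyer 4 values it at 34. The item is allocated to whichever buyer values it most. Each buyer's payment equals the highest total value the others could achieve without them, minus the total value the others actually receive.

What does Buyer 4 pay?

Buyer 4 has the highest value and receives the item.
Without Buyer 4, the item would go to the next-highest value, 22, so the others could achieve 22.
With Buyer 4 present and winning, the others receive nothing, so their total is 0.
Payment = 22 - 0 = 22.

22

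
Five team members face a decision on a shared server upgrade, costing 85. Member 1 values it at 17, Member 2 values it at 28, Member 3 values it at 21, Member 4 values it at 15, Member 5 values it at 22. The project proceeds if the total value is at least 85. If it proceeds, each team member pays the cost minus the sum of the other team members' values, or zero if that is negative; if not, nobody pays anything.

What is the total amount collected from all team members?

17

Total value 103 ≥ cost 85, so it is built.
Member 1: others sum to 86; max(0, 85 - 86) = 0.
Member 2: others sum to 75; max(0, 85 - 75) = 10.
Member 3: others sum to 82; max(0, 85 - 82) = 3.
Member 4: others sum to 88; max(0, 85 - 88) = 0.
Member 5: others sum to 81; max(0, 85 - 81) = 4.
Total collected = 0 + 10 + 3 + 0 + 4 = 17.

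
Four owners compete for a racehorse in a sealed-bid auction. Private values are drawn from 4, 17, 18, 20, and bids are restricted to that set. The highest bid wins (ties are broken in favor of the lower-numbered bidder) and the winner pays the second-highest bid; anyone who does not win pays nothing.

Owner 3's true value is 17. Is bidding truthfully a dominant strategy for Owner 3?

Yes

Check each profile of the others' bids and compare truth against every alternative bid.
Others bid (4, 4, 4): truth gives 13, best alternative gives 13.
Others bid (4, 4, 17): truth gives 0, best alternative gives 0.
Others bid (4, 4, 18): truth gives 0, best alternative gives 0.
Others bid (4, 4, 20): truth gives 0, best alternative gives 0.
Others bid (4, 17, 4): truth gives 0, best alternative gives 0.
Others bid (4, 17, 17): truth gives 0, best alternative gives 0.
(Remaining 58 profiles checked similarly; truth is weakly best in each.)
In every case the truthful bid is at least as good as any alternative, so it is a dominant strategy.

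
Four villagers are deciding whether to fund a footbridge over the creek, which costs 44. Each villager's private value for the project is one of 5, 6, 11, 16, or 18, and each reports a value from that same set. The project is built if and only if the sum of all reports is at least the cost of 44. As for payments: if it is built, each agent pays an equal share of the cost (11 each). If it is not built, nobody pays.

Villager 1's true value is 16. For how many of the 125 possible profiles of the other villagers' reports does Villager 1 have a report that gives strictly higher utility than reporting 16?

12

Others report (5, 5, 16): truth gives 0; report 18 gives 5 > 0. Violating.
Others report (5, 6, 16): truth gives 0; report 18 gives 5 > 0. Violating.
Others report (5, 11, 11): truth gives 0; report 18 gives 5 > 0. Violating.
Others report (5, 16, 5): truth gives 0; report 18 gives 5 > 0. Violating.
Others report (5, 5, 5): truth gives 0; no alternative beats it.
Others report (5, 5, 6): truth gives 0; no alternative beats it.
(Checking all 125 profiles: 12 have a profitable deviation, 113 do not.)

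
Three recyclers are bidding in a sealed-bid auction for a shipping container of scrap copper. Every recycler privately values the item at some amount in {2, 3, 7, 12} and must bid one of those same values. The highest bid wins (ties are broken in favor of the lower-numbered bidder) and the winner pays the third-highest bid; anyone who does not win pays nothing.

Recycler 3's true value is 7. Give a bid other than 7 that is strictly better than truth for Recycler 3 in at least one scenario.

Suppose Recycler 1 bids 2 and Recycler 2 bids 7.
Bid 7: loses, pays 0, utility 0.
Bid 12: wins, pays 2, utility 7 - 2 = 5.
So bidding 12 beats truth here (5 > 0).

12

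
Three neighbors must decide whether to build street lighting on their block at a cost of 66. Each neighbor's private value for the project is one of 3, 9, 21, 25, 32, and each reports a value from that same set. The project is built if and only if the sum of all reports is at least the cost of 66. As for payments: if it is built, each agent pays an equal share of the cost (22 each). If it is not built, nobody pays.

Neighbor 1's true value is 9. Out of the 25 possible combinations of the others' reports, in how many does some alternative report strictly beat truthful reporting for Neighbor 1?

Others report (25, 32): truth gives -13; report 3 gives 0 > -13. Violating.
Others report (32, 25): truth gives -13; report 3 gives 0 > -13. Violating.
Others report (3, 3): truth gives 0; no alternative beats it.
Others report (3, 9): truth gives 0; no alternative beats it.
(Checking all 25 profiles: 2 have a profitable deviation, 23 do not.)

2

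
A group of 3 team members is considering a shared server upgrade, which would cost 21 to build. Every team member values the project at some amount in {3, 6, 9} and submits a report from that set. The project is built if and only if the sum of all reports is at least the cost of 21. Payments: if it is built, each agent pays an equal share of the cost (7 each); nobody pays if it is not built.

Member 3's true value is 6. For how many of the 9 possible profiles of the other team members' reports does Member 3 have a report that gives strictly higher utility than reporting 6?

Others report (6, 9): truth gives -1; report 3 gives 0 > -1. Violating.
Others report (9, 6): truth gives -1; report 3 gives 0 > -1. Violating.
Others report (3, 3): truth gives 0; no alternative beats it.
Others report (3, 6): truth gives 0; no alternative beats it.
(Checking all 9 profiles: 2 have a profitable deviation, 7 do not.)

2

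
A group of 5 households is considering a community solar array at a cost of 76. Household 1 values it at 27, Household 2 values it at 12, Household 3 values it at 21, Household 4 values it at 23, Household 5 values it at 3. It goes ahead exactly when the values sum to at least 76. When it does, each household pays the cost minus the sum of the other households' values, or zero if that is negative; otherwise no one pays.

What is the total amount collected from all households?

Total value 86 ≥ cost 76, so it is built.
Household 1: others sum to 59; max(0, 76 - 59) = 17.
Household 2: others sum to 74; max(0, 76 - 74) = 2.
Household 3: others sum to 65; max(0, 76 - 65) = 11.
Household 4: others sum to 63; max(0, 76 - 63) = 13.
Household 5: others sum to 83; max(0, 76 - 83) = 0.
Total collected = 17 + 2 + 11 + 13 + 0 = 43.

43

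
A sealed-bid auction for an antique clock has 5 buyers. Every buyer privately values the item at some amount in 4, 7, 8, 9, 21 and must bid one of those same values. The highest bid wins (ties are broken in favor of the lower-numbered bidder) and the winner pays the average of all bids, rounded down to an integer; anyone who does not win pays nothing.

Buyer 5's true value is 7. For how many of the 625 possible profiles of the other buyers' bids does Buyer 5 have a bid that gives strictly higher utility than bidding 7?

36

Others bid (4, 4, 4, 7): truth gives 0; bid 8 gives 2 > 0. Violating.
Others bid (4, 4, 4, 8): truth gives 0; bid 9 gives 2 > 0. Violating.
Others bid (4, 4, 7, 4): truth gives 0; bid 8 gives 2 > 0. Violating.
Others bid (4, 4, 7, 7): truth gives 0; bid 8 gives 1 > 0. Violating.
Others bid (4, 4, 4, 4): truth gives 3; no alternative beats it.
Others bid (4, 4, 4, 9): truth gives 0; no alternative beats it.
(Checking all 625 profiles: 36 have a profitable deviation, 589 do not.)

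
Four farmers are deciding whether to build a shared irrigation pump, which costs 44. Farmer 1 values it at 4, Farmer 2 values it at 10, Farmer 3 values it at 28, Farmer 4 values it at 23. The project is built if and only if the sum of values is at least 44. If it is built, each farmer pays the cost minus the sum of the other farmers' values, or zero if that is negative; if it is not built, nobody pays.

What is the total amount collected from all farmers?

9

Total value 65 ≥ cost 44, so it is built.
Farmer 1: others sum to 61; max(0, 44 - 61) = 0.
Farmer 2: others sum to 55; max(0, 44 - 55) = 0.
Farmer 3: others sum to 37; max(0, 44 - 37) = 7.
Farmer 4: others sum to 42; max(0, 44 - 42) = 2.
Total collected = 0 + 0 + 7 + 2 = 9.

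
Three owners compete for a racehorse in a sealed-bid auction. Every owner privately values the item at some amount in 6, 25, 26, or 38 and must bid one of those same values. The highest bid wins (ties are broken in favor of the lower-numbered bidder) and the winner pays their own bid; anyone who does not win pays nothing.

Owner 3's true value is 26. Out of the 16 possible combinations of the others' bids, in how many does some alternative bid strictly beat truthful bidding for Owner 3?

1

Others bid (6, 6): truth gives 0; bid 25 gives 1 > 0. Violating.
Others bid (6, 25): truth gives 0; no alternative beats it.
Others bid (6, 26): truth gives 0; no alternative beats it.
(Checking all 16 profiles: 1 has a profitable deviation, 15 do not.)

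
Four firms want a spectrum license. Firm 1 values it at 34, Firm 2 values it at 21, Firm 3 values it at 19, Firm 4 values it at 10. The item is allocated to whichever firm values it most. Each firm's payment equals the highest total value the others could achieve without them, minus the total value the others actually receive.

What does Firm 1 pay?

21

Firm 1 has the highest value and receives the item.
Without Firm 1, the item would go to the next-highest value, 21, so the others could achieve 21.
With Firm 1 present and winning, the others receive nothing, so their total is 0.
Payment = 21 - 0 = 21.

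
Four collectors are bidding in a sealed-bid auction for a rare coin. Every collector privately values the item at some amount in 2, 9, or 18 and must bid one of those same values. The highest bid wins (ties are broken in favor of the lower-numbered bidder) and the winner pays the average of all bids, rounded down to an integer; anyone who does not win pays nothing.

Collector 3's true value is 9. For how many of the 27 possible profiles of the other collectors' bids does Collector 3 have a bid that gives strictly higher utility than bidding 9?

2

Others bid (2, 9, 2): truth gives 0; bid 18 gives 2 > 0. Violating.
Others bid (9, 2, 2): truth gives 0; bid 18 gives 2 > 0. Violating.
Others bid (2, 2, 2): truth gives 6; no alternative beats it.
Others bid (2, 2, 9): truth gives 4; no alternative beats it.
(Checking all 27 profiles: 2 have a profitable deviation, 25 do not.)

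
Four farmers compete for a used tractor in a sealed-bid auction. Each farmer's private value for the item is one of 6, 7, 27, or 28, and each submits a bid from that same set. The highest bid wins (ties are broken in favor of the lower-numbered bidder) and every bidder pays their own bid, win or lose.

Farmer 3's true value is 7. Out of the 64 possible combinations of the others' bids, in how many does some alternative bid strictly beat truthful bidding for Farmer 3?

Others bid (6, 6, 27): truth gives -7; bid 6 gives -6 > -7. Violating.
Others bid (6, 6, 28): truth gives -7; bid 6 gives -6 > -7. Violating.
Others bid (6, 7, 6): truth gives -7; bid 6 gives -6 > -7. Violating.
Others bid (6, 7, 7): truth gives -7; bid 6 gives -6 > -7. Violating.
Others bid (6, 6, 6): truth gives 0; no alternative beats it.
Others bid (6, 6, 7): truth gives 0; no alternative beats it.
(Checking all 64 profiles: 62 have a profitable deviation, 2 do not.)

62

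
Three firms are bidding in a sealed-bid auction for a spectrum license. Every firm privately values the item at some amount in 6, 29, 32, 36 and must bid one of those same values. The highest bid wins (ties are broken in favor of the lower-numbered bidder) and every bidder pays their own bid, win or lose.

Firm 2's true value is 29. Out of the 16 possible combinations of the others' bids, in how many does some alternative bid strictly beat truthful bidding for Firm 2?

Others bid (6, 32): truth gives -29; bid 32 gives -3 > -29. Violating.
Others bid (6, 36): truth gives -29; bid 6 gives -6 > -29. Violating.
Others bid (29, 6): truth gives -29; bid 32 gives -3 > -29. Violating.
Others bid (29, 29): truth gives -29; bid 32 gives -3 > -29. Violating.
Others bid (6, 6): truth gives 0; no alternative beats it.
Others bid (6, 29): truth gives 0; no alternative beats it.
(Checking all 16 profiles: 14 have a profitable deviation, 2 do not.)

14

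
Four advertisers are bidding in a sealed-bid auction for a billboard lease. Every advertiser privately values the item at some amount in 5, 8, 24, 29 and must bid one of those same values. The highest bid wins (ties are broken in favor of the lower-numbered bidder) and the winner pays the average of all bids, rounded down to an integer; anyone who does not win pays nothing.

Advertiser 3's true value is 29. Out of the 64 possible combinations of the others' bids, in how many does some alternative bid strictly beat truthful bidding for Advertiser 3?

12

Others bid (5, 5, 5): truth gives 18; bid 8 gives 24 > 18. Violating.
Others bid (5, 5, 8): truth gives 18; bid 8 gives 23 > 18. Violating.
Others bid (5, 5, 24): truth gives 14; bid 24 gives 15 > 14. Violating.
Others bid (5, 8, 5): truth gives 18; bid 24 gives 19 > 18. Violating.
Others bid (5, 5, 29): truth gives 12; no alternative beats it.
Others bid (5, 8, 29): truth gives 12; no alternative beats it.
(Checking all 64 profiles: 12 have a profitable deviation, 52 do not.)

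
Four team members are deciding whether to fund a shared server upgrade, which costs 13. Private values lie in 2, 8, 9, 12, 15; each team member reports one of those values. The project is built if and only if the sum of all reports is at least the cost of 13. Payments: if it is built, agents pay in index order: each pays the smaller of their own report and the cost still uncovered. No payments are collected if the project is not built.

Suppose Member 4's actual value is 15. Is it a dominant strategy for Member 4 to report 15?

Check each profile of the others' reports and compare truth against every alternative report.
Others report (2, 2, 9): truth gives 15, best alternative gives 15.
Others report (2, 2, 12): truth gives 15, best alternative gives 15.
Others report (2, 2, 15): truth gives 15, best alternative gives 15.
Others report (2, 8, 8): truth gives 15, best alternative gives 15.
Others report (2, 8, 9): truth gives 15, best alternative gives 15.
Others report (2, 8, 12): truth gives 15, best alternative gives 15.
(Remaining 119 profiles checked similarly; truth is weakly best in each.)
In every case the truthful report is at least as good as any alternative, so it is a dominant strategy.

Yes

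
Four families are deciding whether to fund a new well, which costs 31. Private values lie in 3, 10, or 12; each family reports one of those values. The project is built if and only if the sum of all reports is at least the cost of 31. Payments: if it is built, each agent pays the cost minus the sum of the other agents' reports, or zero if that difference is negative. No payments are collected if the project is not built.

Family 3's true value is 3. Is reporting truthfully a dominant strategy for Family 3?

Check each profile of the others' reports and compare truth against every alternative report.
Others report (3, 10, 10): truth gives 0, best alternative gives -5.
Others report (10, 3, 10): truth gives 0, best alternative gives -5.
Others report (10, 10, 3): truth gives 0, best alternative gives -5.
Others report (3, 10, 12): truth gives 0, best alternative gives -3.
Others report (3, 12, 10): truth gives 0, best alternative gives -3.
Others report (10, 3, 12): truth gives 0, best alternative gives -3.
(Remaining 21 profiles checked similarly; truth is weakly best in each.)
In every case the truthful report is at least as good as any alternative, so it is a dominant strategy.

Yes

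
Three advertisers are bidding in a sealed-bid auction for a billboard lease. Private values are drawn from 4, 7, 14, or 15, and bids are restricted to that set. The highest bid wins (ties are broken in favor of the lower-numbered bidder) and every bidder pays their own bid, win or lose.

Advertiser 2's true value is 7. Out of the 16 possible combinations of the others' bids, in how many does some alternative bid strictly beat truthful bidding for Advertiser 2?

14

Others bid (4, 14): truth gives -7; bid 4 gives -4 > -7. Violating.
Others bid (4, 15): truth gives -7; bid 4 gives -4 > -7. Violating.
Others bid (7, 4): truth gives -7; bid 4 gives -4 > -7. Violating.
Others bid (7, 7): truth gives -7; bid 4 gives -4 > -7. Violating.
Others bid (4, 4): truth gives 0; no alternative beats it.
Others bid (4, 7): truth gives 0; no alternative beats it.
(Checking all 16 profiles: 14 have a profitable deviation, 2 do not.)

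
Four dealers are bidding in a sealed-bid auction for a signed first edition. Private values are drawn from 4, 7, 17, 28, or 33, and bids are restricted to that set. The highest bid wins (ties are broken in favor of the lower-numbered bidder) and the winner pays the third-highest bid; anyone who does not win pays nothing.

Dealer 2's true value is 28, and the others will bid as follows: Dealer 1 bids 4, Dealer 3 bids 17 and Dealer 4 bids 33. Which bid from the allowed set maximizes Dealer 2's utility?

33

Bid 4: loses, pays 0, utility 0.
Bid 7: loses, pays 0, utility 0.
Bid 17: loses, pays 0, utility 0.
Bid 28: loses, pays 0, utility 0.
Bid 33: wins, pays 17, utility 28 - 17 = 11.
The best choice is 33 with utility 11.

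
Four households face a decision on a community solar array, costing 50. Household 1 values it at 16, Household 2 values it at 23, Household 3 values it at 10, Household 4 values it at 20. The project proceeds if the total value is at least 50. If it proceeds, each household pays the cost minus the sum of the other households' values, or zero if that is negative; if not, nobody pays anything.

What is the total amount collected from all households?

5

Total value 69 ≥ cost 50, so it is built.
Household 1: others sum to 53; max(0, 50 - 53) = 0.
Household 2: others sum to 46; max(0, 50 - 46) = 4.
Household 3: others sum to 59; max(0, 50 - 59) = 0.
Household 4: others sum to 49; max(0, 50 - 49) = 1.
Total collected = 0 + 4 + 0 + 1 = 5.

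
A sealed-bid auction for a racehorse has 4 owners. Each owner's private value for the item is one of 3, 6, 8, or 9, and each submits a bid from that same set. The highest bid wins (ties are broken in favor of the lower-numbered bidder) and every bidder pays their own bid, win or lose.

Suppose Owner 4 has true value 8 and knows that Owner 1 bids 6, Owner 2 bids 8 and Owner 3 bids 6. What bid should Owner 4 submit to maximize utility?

9

Bid 3: loses but pays 3, utility -3.
Bid 6: loses but pays 6, utility -6.
Bid 8: loses but pays 8, utility -8.
Bid 9: wins, pays 9, utility 8 - 9 = -1.
The best choice is 9 with utility -1.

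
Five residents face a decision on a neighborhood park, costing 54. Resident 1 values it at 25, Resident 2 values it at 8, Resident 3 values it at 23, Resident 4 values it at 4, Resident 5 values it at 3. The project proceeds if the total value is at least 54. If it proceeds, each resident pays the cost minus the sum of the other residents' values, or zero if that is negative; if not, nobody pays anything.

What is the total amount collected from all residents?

30

Total value 63 ≥ cost 54, so it is built.
Resident 1: others sum to 38; max(0, 54 - 38) = 16.
Resident 2: others sum to 55; max(0, 54 - 55) = 0.
Resident 3: others sum to 40; max(0, 54 - 40) = 14.
Resident 4: others sum to 59; max(0, 54 - 59) = 0.
Resident 5: others sum to 60; max(0, 54 - 60) = 0.
Total collected = 16 + 0 + 14 + 0 + 0 = 30.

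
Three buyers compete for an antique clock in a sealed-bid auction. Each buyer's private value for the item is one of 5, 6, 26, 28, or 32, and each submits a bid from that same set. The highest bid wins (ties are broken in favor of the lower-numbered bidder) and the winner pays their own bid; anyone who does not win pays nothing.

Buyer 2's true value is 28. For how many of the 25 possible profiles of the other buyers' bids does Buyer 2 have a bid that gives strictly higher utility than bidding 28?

Others bid (5, 5): truth gives 0; bid 6 gives 22 > 0. Violating.
Others bid (5, 6): truth gives 0; bid 6 gives 22 > 0. Violating.
Others bid (5, 26): truth gives 0; bid 26 gives 2 > 0. Violating.
Others bid (6, 5): truth gives 0; bid 26 gives 2 > 0. Violating.
Others bid (5, 28): truth gives 0; no alternative beats it.
Others bid (5, 32): truth gives 0; no alternative beats it.
(Checking all 25 profiles: 6 have a profitable deviation, 19 do not.)

6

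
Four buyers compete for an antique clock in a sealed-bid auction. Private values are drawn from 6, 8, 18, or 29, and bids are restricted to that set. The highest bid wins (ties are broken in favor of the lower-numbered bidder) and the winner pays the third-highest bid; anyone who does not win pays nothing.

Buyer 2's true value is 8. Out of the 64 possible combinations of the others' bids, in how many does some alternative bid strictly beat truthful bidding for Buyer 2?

Others bid (6, 6, 18): truth gives 0; bid 18 gives 2 > 0. Violating.
Others bid (6, 6, 29): truth gives 0; bid 29 gives 2 > 0. Violating.
Others bid (6, 18, 6): truth gives 0; bid 18 gives 2 > 0. Violating.
Others bid (6, 29, 6): truth gives 0; bid 29 gives 2 > 0. Violating.
Others bid (6, 6, 6): truth gives 2; no alternative beats it.
Others bid (6, 6, 8): truth gives 2; no alternative beats it.
(Checking all 64 profiles: 6 have a profitable deviation, 58 do not.)

6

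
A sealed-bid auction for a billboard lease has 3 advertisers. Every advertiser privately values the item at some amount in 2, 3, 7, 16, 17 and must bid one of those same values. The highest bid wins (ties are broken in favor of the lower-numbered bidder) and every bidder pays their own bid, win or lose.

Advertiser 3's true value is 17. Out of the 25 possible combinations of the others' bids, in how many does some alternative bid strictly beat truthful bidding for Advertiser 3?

18

Others bid (2, 2): truth gives 0; bid 3 gives 14 > 0. Violating.
Others bid (2, 3): truth gives 0; bid 7 gives 10 > 0. Violating.
Others bid (2, 7): truth gives 0; bid 16 gives 1 > 0. Violating.
Others bid (2, 17): truth gives -17; bid 2 gives -2 > -17. Violating.
Others bid (2, 16): truth gives 0; no alternative beats it.
Others bid (3, 16): truth gives 0; no alternative beats it.
(Checking all 25 profiles: 18 have a profitable deviation, 7 do not.)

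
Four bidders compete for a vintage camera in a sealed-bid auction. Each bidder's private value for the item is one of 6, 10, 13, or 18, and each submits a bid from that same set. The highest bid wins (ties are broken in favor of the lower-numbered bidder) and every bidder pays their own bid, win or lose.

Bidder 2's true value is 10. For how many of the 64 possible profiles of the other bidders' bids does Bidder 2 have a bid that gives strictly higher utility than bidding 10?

60

Others bid (6, 6, 13): truth gives -10; bid 13 gives -3 > -10. Violating.
Others bid (6, 6, 18): truth gives -10; bid 6 gives -6 > -10. Violating.
Others bid (6, 10, 13): truth gives -10; bid 13 gives -3 > -10. Violating.
Others bid (6, 10, 18): truth gives -10; bid 6 gives -6 > -10. Violating.
Others bid (6, 6, 6): truth gives 0; no alternative beats it.
Others bid (6, 6, 10): truth gives 0; no alternative beats it.
(Checking all 64 profiles: 60 have a profitable deviation, 4 do not.)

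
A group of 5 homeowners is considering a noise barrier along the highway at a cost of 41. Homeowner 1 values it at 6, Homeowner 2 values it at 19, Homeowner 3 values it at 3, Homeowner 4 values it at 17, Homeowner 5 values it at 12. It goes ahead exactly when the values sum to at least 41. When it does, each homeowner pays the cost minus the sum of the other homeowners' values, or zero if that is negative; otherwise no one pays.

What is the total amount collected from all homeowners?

Total value 57 ≥ cost 41, so it is built.
Homeowner 1: others sum to 51; max(0, 41 - 51) = 0.
Homeowner 2: others sum to 38; max(0, 41 - 38) = 3.
Homeowner 3: others sum to 54; max(0, 41 - 54) = 0.
Homeowner 4: others sum to 40; max(0, 41 - 40) = 1.
Homeowner 5: others sum to 45; max(0, 41 - 45) = 0.
Total collected = 0 + 3 + 0 + 1 + 0 = 4.

4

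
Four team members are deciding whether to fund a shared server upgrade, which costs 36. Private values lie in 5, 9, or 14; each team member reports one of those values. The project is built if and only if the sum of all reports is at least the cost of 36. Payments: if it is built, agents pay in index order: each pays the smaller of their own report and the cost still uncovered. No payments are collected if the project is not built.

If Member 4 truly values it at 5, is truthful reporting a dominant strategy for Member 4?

Yes

Check each profile of the others' reports and compare truth against every alternative report.
Others report (9, 9, 9): truth gives 0, best alternative gives -4.
Others report (5, 9, 14): truth gives 0, best alternative gives -3.
Others report (5, 14, 9): truth gives 0, best alternative gives -3.
Others report (9, 5, 14): truth gives 0, best alternative gives -3.
Others report (9, 14, 5): truth gives 0, best alternative gives -3.
Others report (14, 5, 9): truth gives 0, best alternative gives -3.
(Remaining 21 profiles checked similarly; truth is weakly best in each.)
In every case the truthful report is at least as good as any alternative, so it is a dominant strategy.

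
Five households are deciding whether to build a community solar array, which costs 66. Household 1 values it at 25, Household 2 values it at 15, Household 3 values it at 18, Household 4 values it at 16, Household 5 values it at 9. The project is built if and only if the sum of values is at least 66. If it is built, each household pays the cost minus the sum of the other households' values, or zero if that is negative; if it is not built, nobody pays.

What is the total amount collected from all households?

9

Total value 83 ≥ cost 66, so it is built.
Household 1: others sum to 58; max(0, 66 - 58) = 8.
Household 2: others sum to 68; max(0, 66 - 68) = 0.
Household 3: others sum to 65; max(0, 66 - 65) = 1.
Household 4: others sum to 67; max(0, 66 - 67) = 0.
Household 5: others sum to 74; max(0, 66 - 74) = 0.
Total collected = 8 + 0 + 1 + 0 + 0 = 9.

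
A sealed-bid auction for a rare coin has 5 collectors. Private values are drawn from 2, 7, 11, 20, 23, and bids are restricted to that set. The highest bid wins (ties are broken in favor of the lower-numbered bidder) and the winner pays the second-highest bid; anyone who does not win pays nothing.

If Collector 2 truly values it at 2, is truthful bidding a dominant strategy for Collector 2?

Check each profile of the others' bids and compare truth against every alternative bid.
Others bid (2, 2, 2, 7): truth gives 0, best alternative gives -5.
Others bid (2, 2, 7, 2): truth gives 0, best alternative gives -5.
Others bid (2, 2, 7, 7): truth gives 0, best alternative gives -5.
Others bid (2, 7, 2, 2): truth gives 0, best alternative gives -5.
Others bid (2, 7, 2, 7): truth gives 0, best alternative gives -5.
Others bid (2, 7, 7, 2): truth gives 0, best alternative gives -5.
(Remaining 619 profiles checked similarly; truth is weakly best in each.)
In every case the truthful bid is at least as good as any alternative, so it is a dominant strategy.

Yes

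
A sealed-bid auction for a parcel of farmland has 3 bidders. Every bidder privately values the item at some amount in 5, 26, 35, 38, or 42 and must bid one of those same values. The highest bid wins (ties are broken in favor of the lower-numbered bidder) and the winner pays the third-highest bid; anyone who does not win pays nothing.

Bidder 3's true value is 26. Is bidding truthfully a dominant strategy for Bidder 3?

No

Consider the case where Bidder 1 bids 5 and Bidder 2 bids 26.
Truthful bid 26: loses, pays 0, utility 0.
Bid 35 instead: wins, pays 5, utility 26 - 5 = 21.
Since 21 > 0, bidding 35 is strictly better here, so truthful bidding is not dominant.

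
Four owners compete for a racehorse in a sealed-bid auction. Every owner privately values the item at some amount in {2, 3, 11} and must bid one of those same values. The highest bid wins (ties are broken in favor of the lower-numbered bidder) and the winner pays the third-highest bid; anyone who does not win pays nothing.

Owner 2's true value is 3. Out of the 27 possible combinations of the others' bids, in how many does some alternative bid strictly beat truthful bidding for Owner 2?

3

Others bid (2, 2, 11): truth gives 0; bid 11 gives 1 > 0. Violating.
Others bid (2, 11, 2): truth gives 0; bid 11 gives 1 > 0. Violating.
Others bid (3, 2, 2): truth gives 0; bid 11 gives 1 > 0. Violating.
Others bid (2, 2, 2): truth gives 1; no alternative beats it.
Others bid (2, 2, 3): truth gives 1; no alternative beats it.
(Checking all 27 profiles: 3 have a profitable deviation, 24 do not.)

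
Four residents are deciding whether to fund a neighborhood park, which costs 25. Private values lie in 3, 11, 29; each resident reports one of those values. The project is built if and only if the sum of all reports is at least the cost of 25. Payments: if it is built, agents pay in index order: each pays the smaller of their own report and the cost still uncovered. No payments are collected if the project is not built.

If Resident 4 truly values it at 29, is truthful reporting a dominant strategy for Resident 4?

Yes

Check each profile of the others' reports and compare truth against every alternative report.
Others report (3, 3, 3): truth gives 13, best alternative gives 0.
Others report (3, 3, 29): truth gives 29, best alternative gives 29.
Others report (3, 11, 11): truth gives 29, best alternative gives 29.
Others report (3, 11, 29): truth gives 29, best alternative gives 29.
Others report (3, 29, 3): truth gives 29, best alternative gives 29.
Others report (3, 29, 11): truth gives 29, best alternative gives 29.
(Remaining 21 profiles checked similarly; truth is weakly best in each.)
In every case the truthful report is at least as good as any alternative, so it is a dominant strategy.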